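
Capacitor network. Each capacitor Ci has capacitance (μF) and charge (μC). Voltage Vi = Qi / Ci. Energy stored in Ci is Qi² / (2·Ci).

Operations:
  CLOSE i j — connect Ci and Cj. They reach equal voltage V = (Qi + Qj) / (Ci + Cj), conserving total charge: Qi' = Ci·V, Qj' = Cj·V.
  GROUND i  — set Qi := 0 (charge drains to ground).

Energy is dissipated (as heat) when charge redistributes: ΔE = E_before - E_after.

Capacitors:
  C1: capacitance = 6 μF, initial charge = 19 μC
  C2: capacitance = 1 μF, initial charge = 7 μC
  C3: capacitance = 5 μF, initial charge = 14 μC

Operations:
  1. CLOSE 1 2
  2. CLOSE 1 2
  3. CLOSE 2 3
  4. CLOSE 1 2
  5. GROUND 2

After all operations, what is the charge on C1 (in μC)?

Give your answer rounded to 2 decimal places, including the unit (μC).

Answer: 21.63 μC

Derivation:
Initial: C1(6μF, Q=19μC, V=3.17V), C2(1μF, Q=7μC, V=7.00V), C3(5μF, Q=14μC, V=2.80V)
Op 1: CLOSE 1-2: Q_total=26.00, C_total=7.00, V=3.71; Q1=22.29, Q2=3.71; dissipated=6.298
Op 2: CLOSE 1-2: Q_total=26.00, C_total=7.00, V=3.71; Q1=22.29, Q2=3.71; dissipated=0.000
Op 3: CLOSE 2-3: Q_total=17.71, C_total=6.00, V=2.95; Q2=2.95, Q3=14.76; dissipated=0.348
Op 4: CLOSE 1-2: Q_total=25.24, C_total=7.00, V=3.61; Q1=21.63, Q2=3.61; dissipated=0.249
Op 5: GROUND 2: Q2=0; energy lost=6.500
Final charges: Q1=21.63, Q2=0.00, Q3=14.76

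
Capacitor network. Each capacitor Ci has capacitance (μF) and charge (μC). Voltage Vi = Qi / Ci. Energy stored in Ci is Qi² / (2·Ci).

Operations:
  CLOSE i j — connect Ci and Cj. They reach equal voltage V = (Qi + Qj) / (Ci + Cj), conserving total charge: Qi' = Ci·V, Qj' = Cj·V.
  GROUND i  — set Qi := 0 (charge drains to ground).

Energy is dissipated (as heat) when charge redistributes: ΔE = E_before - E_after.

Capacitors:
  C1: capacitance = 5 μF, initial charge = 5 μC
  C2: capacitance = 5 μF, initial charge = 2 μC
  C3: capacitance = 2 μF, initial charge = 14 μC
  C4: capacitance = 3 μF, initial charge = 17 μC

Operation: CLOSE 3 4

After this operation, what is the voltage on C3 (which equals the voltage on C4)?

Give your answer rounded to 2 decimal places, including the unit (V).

Initial: C1(5μF, Q=5μC, V=1.00V), C2(5μF, Q=2μC, V=0.40V), C3(2μF, Q=14μC, V=7.00V), C4(3μF, Q=17μC, V=5.67V)
Op 1: CLOSE 3-4: Q_total=31.00, C_total=5.00, V=6.20; Q3=12.40, Q4=18.60; dissipated=1.067

Answer: 6.20 V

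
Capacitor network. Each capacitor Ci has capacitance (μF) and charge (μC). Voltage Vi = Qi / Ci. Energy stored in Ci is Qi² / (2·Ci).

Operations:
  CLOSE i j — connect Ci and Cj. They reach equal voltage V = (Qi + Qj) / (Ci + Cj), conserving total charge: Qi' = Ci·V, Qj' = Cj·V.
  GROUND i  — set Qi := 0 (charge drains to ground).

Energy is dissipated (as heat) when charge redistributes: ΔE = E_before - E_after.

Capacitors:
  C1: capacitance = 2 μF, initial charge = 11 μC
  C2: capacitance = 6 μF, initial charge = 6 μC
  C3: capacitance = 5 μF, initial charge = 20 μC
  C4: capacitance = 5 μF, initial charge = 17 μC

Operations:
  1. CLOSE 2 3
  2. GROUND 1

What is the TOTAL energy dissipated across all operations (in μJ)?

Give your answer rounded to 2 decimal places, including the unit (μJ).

Initial: C1(2μF, Q=11μC, V=5.50V), C2(6μF, Q=6μC, V=1.00V), C3(5μF, Q=20μC, V=4.00V), C4(5μF, Q=17μC, V=3.40V)
Op 1: CLOSE 2-3: Q_total=26.00, C_total=11.00, V=2.36; Q2=14.18, Q3=11.82; dissipated=12.273
Op 2: GROUND 1: Q1=0; energy lost=30.250
Total dissipated: 42.523 μJ

Answer: 42.52 μJ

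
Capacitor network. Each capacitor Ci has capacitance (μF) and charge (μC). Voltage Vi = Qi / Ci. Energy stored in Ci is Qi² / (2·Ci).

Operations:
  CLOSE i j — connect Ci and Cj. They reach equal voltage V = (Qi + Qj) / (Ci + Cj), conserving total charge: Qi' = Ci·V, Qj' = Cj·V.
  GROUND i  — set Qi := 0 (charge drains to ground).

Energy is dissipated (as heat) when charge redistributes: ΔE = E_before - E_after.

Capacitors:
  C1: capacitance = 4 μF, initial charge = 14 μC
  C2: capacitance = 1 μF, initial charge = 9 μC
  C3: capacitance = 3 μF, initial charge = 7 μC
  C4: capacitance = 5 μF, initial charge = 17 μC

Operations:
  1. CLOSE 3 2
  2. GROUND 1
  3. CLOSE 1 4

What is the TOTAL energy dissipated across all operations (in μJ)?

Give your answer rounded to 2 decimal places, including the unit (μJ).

Initial: C1(4μF, Q=14μC, V=3.50V), C2(1μF, Q=9μC, V=9.00V), C3(3μF, Q=7μC, V=2.33V), C4(5μF, Q=17μC, V=3.40V)
Op 1: CLOSE 3-2: Q_total=16.00, C_total=4.00, V=4.00; Q3=12.00, Q2=4.00; dissipated=16.667
Op 2: GROUND 1: Q1=0; energy lost=24.500
Op 3: CLOSE 1-4: Q_total=17.00, C_total=9.00, V=1.89; Q1=7.56, Q4=9.44; dissipated=12.844
Total dissipated: 54.011 μJ

Answer: 54.01 μJ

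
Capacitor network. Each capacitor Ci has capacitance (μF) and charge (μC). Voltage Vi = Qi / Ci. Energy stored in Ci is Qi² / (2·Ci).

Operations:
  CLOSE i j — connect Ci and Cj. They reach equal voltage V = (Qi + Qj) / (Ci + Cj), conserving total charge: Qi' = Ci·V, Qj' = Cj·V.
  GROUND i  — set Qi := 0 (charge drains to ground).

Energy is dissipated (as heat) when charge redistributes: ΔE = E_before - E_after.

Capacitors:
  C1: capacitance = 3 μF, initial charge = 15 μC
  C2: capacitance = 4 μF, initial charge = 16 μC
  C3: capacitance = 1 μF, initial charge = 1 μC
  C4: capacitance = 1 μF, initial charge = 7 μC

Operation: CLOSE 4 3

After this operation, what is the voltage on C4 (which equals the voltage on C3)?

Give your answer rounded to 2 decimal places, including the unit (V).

Answer: 4.00 V

Derivation:
Initial: C1(3μF, Q=15μC, V=5.00V), C2(4μF, Q=16μC, V=4.00V), C3(1μF, Q=1μC, V=1.00V), C4(1μF, Q=7μC, V=7.00V)
Op 1: CLOSE 4-3: Q_total=8.00, C_total=2.00, V=4.00; Q4=4.00, Q3=4.00; dissipated=9.000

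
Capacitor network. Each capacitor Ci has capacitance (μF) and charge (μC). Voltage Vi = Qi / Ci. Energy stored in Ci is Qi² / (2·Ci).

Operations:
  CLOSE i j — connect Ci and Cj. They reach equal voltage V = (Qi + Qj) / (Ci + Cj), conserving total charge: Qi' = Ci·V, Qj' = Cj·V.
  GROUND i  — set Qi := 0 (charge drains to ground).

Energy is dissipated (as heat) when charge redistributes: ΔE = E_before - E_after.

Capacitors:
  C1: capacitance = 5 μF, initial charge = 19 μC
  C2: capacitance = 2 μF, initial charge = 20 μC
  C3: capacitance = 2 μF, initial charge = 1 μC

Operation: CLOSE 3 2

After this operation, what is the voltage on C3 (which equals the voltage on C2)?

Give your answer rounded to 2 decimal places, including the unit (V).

Initial: C1(5μF, Q=19μC, V=3.80V), C2(2μF, Q=20μC, V=10.00V), C3(2μF, Q=1μC, V=0.50V)
Op 1: CLOSE 3-2: Q_total=21.00, C_total=4.00, V=5.25; Q3=10.50, Q2=10.50; dissipated=45.125

Answer: 5.25 V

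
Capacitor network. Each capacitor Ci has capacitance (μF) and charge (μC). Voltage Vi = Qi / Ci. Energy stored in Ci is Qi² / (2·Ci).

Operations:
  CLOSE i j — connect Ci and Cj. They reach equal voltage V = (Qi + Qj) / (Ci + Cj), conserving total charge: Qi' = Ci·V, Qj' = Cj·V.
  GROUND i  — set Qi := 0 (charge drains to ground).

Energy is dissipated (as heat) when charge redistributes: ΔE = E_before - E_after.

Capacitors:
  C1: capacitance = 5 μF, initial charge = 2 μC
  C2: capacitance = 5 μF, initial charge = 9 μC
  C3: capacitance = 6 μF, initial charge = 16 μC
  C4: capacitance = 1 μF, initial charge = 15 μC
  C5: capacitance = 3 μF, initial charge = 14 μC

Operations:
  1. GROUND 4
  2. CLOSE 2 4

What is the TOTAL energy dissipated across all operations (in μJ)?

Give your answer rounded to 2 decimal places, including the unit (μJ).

Initial: C1(5μF, Q=2μC, V=0.40V), C2(5μF, Q=9μC, V=1.80V), C3(6μF, Q=16μC, V=2.67V), C4(1μF, Q=15μC, V=15.00V), C5(3μF, Q=14μC, V=4.67V)
Op 1: GROUND 4: Q4=0; energy lost=112.500
Op 2: CLOSE 2-4: Q_total=9.00, C_total=6.00, V=1.50; Q2=7.50, Q4=1.50; dissipated=1.350
Total dissipated: 113.850 μJ

Answer: 113.85 μJ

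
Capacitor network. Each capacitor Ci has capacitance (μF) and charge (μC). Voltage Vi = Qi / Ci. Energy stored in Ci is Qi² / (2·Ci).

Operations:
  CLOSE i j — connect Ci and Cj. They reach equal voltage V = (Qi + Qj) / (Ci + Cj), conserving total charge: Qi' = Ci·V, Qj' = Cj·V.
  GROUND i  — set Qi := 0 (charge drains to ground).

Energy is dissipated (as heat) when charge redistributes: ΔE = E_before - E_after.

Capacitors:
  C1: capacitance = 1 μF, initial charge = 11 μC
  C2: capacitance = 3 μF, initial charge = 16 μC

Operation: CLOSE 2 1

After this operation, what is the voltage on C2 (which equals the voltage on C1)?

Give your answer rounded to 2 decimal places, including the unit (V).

Answer: 6.75 V

Derivation:
Initial: C1(1μF, Q=11μC, V=11.00V), C2(3μF, Q=16μC, V=5.33V)
Op 1: CLOSE 2-1: Q_total=27.00, C_total=4.00, V=6.75; Q2=20.25, Q1=6.75; dissipated=12.042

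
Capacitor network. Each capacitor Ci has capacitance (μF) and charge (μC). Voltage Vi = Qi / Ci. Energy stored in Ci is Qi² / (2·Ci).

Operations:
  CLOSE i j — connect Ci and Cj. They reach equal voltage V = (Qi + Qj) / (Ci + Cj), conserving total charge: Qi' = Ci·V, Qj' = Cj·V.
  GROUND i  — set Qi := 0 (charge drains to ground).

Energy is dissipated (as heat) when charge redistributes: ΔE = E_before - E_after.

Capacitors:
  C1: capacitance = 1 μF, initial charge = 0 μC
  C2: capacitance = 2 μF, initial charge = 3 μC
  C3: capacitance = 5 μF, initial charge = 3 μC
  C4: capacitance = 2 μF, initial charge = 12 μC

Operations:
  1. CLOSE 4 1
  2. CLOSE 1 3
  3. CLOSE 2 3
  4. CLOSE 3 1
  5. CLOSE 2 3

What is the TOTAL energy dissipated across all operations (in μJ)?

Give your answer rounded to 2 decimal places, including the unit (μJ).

Initial: C1(1μF, Q=0μC, V=0.00V), C2(2μF, Q=3μC, V=1.50V), C3(5μF, Q=3μC, V=0.60V), C4(2μF, Q=12μC, V=6.00V)
Op 1: CLOSE 4-1: Q_total=12.00, C_total=3.00, V=4.00; Q4=8.00, Q1=4.00; dissipated=12.000
Op 2: CLOSE 1-3: Q_total=7.00, C_total=6.00, V=1.17; Q1=1.17, Q3=5.83; dissipated=4.817
Op 3: CLOSE 2-3: Q_total=8.83, C_total=7.00, V=1.26; Q2=2.52, Q3=6.31; dissipated=0.079
Op 4: CLOSE 3-1: Q_total=7.48, C_total=6.00, V=1.25; Q3=6.23, Q1=1.25; dissipated=0.004
Op 5: CLOSE 2-3: Q_total=8.75, C_total=7.00, V=1.25; Q2=2.50, Q3=6.25; dissipated=0.000
Total dissipated: 16.900 μJ

Answer: 16.90 μJ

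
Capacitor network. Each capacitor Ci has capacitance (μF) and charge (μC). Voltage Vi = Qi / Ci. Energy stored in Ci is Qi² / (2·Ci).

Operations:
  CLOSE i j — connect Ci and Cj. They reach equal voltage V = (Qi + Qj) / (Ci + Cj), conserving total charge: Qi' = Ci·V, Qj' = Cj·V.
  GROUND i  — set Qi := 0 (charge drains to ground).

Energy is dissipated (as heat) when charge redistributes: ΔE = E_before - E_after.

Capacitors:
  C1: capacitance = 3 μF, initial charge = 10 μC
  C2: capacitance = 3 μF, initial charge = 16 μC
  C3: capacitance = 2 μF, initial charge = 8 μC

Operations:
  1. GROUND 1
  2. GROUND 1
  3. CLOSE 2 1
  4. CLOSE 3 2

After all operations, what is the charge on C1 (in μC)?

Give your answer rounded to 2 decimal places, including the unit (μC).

Answer: 8.00 μC

Derivation:
Initial: C1(3μF, Q=10μC, V=3.33V), C2(3μF, Q=16μC, V=5.33V), C3(2μF, Q=8μC, V=4.00V)
Op 1: GROUND 1: Q1=0; energy lost=16.667
Op 2: GROUND 1: Q1=0; energy lost=0.000
Op 3: CLOSE 2-1: Q_total=16.00, C_total=6.00, V=2.67; Q2=8.00, Q1=8.00; dissipated=21.333
Op 4: CLOSE 3-2: Q_total=16.00, C_total=5.00, V=3.20; Q3=6.40, Q2=9.60; dissipated=1.067
Final charges: Q1=8.00, Q2=9.60, Q3=6.40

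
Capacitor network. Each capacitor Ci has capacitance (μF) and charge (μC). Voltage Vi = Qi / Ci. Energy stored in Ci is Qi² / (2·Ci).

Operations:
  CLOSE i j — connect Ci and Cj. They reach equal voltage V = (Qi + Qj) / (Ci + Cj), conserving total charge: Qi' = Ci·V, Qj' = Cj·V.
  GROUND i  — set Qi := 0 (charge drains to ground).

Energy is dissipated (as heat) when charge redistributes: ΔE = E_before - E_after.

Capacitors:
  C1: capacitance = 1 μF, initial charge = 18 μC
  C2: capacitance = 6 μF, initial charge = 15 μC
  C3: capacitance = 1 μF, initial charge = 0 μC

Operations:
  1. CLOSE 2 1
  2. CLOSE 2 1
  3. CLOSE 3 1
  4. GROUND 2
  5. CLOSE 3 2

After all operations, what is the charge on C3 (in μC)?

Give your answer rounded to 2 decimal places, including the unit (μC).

Answer: 0.34 μC

Derivation:
Initial: C1(1μF, Q=18μC, V=18.00V), C2(6μF, Q=15μC, V=2.50V), C3(1μF, Q=0μC, V=0.00V)
Op 1: CLOSE 2-1: Q_total=33.00, C_total=7.00, V=4.71; Q2=28.29, Q1=4.71; dissipated=102.964
Op 2: CLOSE 2-1: Q_total=33.00, C_total=7.00, V=4.71; Q2=28.29, Q1=4.71; dissipated=0.000
Op 3: CLOSE 3-1: Q_total=4.71, C_total=2.00, V=2.36; Q3=2.36, Q1=2.36; dissipated=5.556
Op 4: GROUND 2: Q2=0; energy lost=66.673
Op 5: CLOSE 3-2: Q_total=2.36, C_total=7.00, V=0.34; Q3=0.34, Q2=2.02; dissipated=2.381
Final charges: Q1=2.36, Q2=2.02, Q3=0.34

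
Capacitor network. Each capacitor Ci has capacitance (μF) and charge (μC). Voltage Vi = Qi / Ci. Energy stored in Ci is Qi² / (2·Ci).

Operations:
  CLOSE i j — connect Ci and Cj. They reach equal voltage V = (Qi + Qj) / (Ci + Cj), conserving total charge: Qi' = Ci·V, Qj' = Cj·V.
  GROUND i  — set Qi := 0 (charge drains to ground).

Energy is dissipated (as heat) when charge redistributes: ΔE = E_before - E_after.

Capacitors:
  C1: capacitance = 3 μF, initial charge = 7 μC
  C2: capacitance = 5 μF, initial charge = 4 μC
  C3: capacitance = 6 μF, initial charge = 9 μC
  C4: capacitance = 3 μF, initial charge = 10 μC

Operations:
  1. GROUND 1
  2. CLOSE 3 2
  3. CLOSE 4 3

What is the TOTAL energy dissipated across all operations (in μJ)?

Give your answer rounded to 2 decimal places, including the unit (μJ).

Answer: 13.46 μJ

Derivation:
Initial: C1(3μF, Q=7μC, V=2.33V), C2(5μF, Q=4μC, V=0.80V), C3(6μF, Q=9μC, V=1.50V), C4(3μF, Q=10μC, V=3.33V)
Op 1: GROUND 1: Q1=0; energy lost=8.167
Op 2: CLOSE 3-2: Q_total=13.00, C_total=11.00, V=1.18; Q3=7.09, Q2=5.91; dissipated=0.668
Op 3: CLOSE 4-3: Q_total=17.09, C_total=9.00, V=1.90; Q4=5.70, Q3=11.39; dissipated=4.629
Total dissipated: 13.464 μJ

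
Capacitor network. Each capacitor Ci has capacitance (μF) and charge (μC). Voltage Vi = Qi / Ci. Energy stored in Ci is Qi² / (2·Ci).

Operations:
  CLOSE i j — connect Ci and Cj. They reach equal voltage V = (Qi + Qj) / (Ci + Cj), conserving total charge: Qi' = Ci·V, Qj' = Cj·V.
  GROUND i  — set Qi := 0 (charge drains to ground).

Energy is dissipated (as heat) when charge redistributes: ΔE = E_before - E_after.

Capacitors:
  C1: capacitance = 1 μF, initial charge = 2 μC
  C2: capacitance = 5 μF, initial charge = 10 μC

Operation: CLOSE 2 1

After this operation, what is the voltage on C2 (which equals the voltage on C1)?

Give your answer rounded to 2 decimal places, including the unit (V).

Initial: C1(1μF, Q=2μC, V=2.00V), C2(5μF, Q=10μC, V=2.00V)
Op 1: CLOSE 2-1: Q_total=12.00, C_total=6.00, V=2.00; Q2=10.00, Q1=2.00; dissipated=0.000

Answer: 2.00 V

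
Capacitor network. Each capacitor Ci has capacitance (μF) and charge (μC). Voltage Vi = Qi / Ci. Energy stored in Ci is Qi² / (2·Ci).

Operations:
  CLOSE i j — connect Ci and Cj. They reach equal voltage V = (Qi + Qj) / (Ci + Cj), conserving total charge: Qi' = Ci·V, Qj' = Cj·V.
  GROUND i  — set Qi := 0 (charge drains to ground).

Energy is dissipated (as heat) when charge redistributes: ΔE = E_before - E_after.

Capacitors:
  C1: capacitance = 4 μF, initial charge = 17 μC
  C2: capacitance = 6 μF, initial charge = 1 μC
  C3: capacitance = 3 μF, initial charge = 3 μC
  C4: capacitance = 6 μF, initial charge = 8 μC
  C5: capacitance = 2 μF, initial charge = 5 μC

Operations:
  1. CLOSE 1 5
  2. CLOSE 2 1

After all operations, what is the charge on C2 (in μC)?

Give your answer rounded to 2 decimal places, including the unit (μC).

Answer: 9.40 μC

Derivation:
Initial: C1(4μF, Q=17μC, V=4.25V), C2(6μF, Q=1μC, V=0.17V), C3(3μF, Q=3μC, V=1.00V), C4(6μF, Q=8μC, V=1.33V), C5(2μF, Q=5μC, V=2.50V)
Op 1: CLOSE 1-5: Q_total=22.00, C_total=6.00, V=3.67; Q1=14.67, Q5=7.33; dissipated=2.042
Op 2: CLOSE 2-1: Q_total=15.67, C_total=10.00, V=1.57; Q2=9.40, Q1=6.27; dissipated=14.700
Final charges: Q1=6.27, Q2=9.40, Q3=3.00, Q4=8.00, Q5=7.33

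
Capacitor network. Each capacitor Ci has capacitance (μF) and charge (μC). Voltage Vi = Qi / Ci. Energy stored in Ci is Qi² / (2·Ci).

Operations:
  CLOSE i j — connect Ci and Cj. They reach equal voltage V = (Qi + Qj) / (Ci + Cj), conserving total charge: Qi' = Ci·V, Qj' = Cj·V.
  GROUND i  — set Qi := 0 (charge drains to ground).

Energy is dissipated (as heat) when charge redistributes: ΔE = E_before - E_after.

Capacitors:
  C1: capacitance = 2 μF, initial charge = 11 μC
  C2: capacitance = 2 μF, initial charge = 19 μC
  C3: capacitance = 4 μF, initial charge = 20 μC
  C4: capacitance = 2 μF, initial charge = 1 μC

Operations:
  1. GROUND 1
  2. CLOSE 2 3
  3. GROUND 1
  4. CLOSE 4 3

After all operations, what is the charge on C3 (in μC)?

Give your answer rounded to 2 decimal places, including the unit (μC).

Initial: C1(2μF, Q=11μC, V=5.50V), C2(2μF, Q=19μC, V=9.50V), C3(4μF, Q=20μC, V=5.00V), C4(2μF, Q=1μC, V=0.50V)
Op 1: GROUND 1: Q1=0; energy lost=30.250
Op 2: CLOSE 2-3: Q_total=39.00, C_total=6.00, V=6.50; Q2=13.00, Q3=26.00; dissipated=13.500
Op 3: GROUND 1: Q1=0; energy lost=0.000
Op 4: CLOSE 4-3: Q_total=27.00, C_total=6.00, V=4.50; Q4=9.00, Q3=18.00; dissipated=24.000
Final charges: Q1=0.00, Q2=13.00, Q3=18.00, Q4=9.00

Answer: 18.00 μC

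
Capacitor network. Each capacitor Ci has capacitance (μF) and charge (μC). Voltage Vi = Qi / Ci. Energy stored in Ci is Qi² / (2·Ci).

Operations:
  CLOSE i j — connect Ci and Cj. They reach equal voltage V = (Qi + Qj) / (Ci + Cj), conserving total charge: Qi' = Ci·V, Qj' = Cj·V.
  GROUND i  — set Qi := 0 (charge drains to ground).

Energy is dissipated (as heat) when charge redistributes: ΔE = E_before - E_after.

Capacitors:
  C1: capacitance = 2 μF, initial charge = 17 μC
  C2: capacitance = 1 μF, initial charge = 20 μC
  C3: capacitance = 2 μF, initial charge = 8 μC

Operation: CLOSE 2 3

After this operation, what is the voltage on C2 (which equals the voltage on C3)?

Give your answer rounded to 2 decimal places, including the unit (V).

Initial: C1(2μF, Q=17μC, V=8.50V), C2(1μF, Q=20μC, V=20.00V), C3(2μF, Q=8μC, V=4.00V)
Op 1: CLOSE 2-3: Q_total=28.00, C_total=3.00, V=9.33; Q2=9.33, Q3=18.67; dissipated=85.333

Answer: 9.33 V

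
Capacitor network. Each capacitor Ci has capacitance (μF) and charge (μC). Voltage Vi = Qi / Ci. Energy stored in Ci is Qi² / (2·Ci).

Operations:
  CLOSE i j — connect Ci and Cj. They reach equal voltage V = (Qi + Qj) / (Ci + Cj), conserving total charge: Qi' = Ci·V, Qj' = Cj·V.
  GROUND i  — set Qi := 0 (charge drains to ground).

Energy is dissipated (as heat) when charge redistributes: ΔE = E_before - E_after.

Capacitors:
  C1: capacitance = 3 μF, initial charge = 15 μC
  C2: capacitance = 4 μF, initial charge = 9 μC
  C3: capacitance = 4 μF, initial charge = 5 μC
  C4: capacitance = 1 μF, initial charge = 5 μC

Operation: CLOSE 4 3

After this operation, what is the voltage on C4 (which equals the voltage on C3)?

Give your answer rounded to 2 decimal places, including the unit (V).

Answer: 2.00 V

Derivation:
Initial: C1(3μF, Q=15μC, V=5.00V), C2(4μF, Q=9μC, V=2.25V), C3(4μF, Q=5μC, V=1.25V), C4(1μF, Q=5μC, V=5.00V)
Op 1: CLOSE 4-3: Q_total=10.00, C_total=5.00, V=2.00; Q4=2.00, Q3=8.00; dissipated=5.625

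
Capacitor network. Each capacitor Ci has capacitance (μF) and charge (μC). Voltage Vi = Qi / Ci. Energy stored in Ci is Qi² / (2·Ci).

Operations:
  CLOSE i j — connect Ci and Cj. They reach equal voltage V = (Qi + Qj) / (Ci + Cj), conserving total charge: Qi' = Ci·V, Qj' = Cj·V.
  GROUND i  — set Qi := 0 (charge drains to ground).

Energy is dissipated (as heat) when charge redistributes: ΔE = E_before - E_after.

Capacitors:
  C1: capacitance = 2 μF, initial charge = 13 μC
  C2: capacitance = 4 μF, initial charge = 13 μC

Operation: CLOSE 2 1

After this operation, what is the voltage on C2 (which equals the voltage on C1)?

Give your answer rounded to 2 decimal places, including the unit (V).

Initial: C1(2μF, Q=13μC, V=6.50V), C2(4μF, Q=13μC, V=3.25V)
Op 1: CLOSE 2-1: Q_total=26.00, C_total=6.00, V=4.33; Q2=17.33, Q1=8.67; dissipated=7.042

Answer: 4.33 V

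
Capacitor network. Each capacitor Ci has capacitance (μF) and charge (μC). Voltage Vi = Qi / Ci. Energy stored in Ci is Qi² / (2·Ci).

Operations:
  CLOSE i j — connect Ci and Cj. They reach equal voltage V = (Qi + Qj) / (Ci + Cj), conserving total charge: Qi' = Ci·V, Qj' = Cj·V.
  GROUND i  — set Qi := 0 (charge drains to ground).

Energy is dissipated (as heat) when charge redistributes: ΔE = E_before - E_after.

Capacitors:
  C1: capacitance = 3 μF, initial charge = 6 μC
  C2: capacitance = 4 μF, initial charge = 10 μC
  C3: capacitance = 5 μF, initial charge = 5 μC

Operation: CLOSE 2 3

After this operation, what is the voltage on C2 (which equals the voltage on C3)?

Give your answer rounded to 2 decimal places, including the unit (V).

Initial: C1(3μF, Q=6μC, V=2.00V), C2(4μF, Q=10μC, V=2.50V), C3(5μF, Q=5μC, V=1.00V)
Op 1: CLOSE 2-3: Q_total=15.00, C_total=9.00, V=1.67; Q2=6.67, Q3=8.33; dissipated=2.500

Answer: 1.67 V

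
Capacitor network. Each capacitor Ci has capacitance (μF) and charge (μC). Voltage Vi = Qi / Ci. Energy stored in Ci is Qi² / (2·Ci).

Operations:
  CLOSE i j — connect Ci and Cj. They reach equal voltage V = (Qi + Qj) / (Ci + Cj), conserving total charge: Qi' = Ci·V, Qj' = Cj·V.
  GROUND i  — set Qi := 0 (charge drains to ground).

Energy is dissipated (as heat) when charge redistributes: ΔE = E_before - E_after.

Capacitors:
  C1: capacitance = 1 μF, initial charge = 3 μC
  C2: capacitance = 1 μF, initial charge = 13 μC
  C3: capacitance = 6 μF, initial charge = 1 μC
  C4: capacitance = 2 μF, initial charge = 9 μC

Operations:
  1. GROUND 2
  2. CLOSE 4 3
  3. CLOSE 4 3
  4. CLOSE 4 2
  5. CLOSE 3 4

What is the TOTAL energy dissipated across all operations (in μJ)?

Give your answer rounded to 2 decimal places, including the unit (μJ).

Initial: C1(1μF, Q=3μC, V=3.00V), C2(1μF, Q=13μC, V=13.00V), C3(6μF, Q=1μC, V=0.17V), C4(2μF, Q=9μC, V=4.50V)
Op 1: GROUND 2: Q2=0; energy lost=84.500
Op 2: CLOSE 4-3: Q_total=10.00, C_total=8.00, V=1.25; Q4=2.50, Q3=7.50; dissipated=14.083
Op 3: CLOSE 4-3: Q_total=10.00, C_total=8.00, V=1.25; Q4=2.50, Q3=7.50; dissipated=0.000
Op 4: CLOSE 4-2: Q_total=2.50, C_total=3.00, V=0.83; Q4=1.67, Q2=0.83; dissipated=0.521
Op 5: CLOSE 3-4: Q_total=9.17, C_total=8.00, V=1.15; Q3=6.88, Q4=2.29; dissipated=0.130
Total dissipated: 99.234 μJ

Answer: 99.23 μJ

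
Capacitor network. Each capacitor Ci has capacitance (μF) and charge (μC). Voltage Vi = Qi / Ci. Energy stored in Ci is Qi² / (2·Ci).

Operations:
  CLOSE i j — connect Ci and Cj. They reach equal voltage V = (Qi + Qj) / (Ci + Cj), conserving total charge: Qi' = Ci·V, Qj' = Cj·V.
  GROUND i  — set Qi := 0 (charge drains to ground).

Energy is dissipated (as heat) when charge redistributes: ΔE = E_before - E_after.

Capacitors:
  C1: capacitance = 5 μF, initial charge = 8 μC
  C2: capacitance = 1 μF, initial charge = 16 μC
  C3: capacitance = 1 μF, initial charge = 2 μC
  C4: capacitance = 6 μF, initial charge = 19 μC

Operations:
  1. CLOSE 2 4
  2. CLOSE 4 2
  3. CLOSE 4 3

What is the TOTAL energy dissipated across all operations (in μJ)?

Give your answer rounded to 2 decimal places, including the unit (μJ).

Answer: 74.44 μJ

Derivation:
Initial: C1(5μF, Q=8μC, V=1.60V), C2(1μF, Q=16μC, V=16.00V), C3(1μF, Q=2μC, V=2.00V), C4(6μF, Q=19μC, V=3.17V)
Op 1: CLOSE 2-4: Q_total=35.00, C_total=7.00, V=5.00; Q2=5.00, Q4=30.00; dissipated=70.583
Op 2: CLOSE 4-2: Q_total=35.00, C_total=7.00, V=5.00; Q4=30.00, Q2=5.00; dissipated=0.000
Op 3: CLOSE 4-3: Q_total=32.00, C_total=7.00, V=4.57; Q4=27.43, Q3=4.57; dissipated=3.857
Total dissipated: 74.440 μJ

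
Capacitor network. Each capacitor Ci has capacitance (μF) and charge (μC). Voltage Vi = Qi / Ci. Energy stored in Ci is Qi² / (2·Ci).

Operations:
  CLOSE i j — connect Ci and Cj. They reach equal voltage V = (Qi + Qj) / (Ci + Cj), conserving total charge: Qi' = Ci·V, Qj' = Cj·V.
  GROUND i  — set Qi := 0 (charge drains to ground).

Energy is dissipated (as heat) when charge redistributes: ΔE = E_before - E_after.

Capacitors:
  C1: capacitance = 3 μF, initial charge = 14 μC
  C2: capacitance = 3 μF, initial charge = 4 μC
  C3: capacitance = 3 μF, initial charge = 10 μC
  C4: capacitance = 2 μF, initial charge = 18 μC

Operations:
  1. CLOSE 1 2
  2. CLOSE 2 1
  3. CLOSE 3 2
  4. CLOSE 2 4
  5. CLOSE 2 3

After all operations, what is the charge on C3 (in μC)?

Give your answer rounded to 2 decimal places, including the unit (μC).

Initial: C1(3μF, Q=14μC, V=4.67V), C2(3μF, Q=4μC, V=1.33V), C3(3μF, Q=10μC, V=3.33V), C4(2μF, Q=18μC, V=9.00V)
Op 1: CLOSE 1-2: Q_total=18.00, C_total=6.00, V=3.00; Q1=9.00, Q2=9.00; dissipated=8.333
Op 2: CLOSE 2-1: Q_total=18.00, C_total=6.00, V=3.00; Q2=9.00, Q1=9.00; dissipated=0.000
Op 3: CLOSE 3-2: Q_total=19.00, C_total=6.00, V=3.17; Q3=9.50, Q2=9.50; dissipated=0.083
Op 4: CLOSE 2-4: Q_total=27.50, C_total=5.00, V=5.50; Q2=16.50, Q4=11.00; dissipated=20.417
Op 5: CLOSE 2-3: Q_total=26.00, C_total=6.00, V=4.33; Q2=13.00, Q3=13.00; dissipated=4.083
Final charges: Q1=9.00, Q2=13.00, Q3=13.00, Q4=11.00

Answer: 13.00 μC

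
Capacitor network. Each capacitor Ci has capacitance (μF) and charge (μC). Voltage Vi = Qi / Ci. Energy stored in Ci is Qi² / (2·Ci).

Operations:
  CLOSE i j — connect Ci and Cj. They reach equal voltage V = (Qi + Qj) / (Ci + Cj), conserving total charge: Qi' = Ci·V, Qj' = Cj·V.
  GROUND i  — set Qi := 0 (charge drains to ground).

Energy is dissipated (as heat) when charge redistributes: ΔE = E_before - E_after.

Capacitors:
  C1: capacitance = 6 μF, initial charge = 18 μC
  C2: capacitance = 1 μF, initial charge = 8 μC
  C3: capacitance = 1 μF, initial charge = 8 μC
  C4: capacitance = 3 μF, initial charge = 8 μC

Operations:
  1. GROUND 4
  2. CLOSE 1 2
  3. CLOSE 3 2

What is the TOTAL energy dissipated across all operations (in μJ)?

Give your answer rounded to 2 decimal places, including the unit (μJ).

Initial: C1(6μF, Q=18μC, V=3.00V), C2(1μF, Q=8μC, V=8.00V), C3(1μF, Q=8μC, V=8.00V), C4(3μF, Q=8μC, V=2.67V)
Op 1: GROUND 4: Q4=0; energy lost=10.667
Op 2: CLOSE 1-2: Q_total=26.00, C_total=7.00, V=3.71; Q1=22.29, Q2=3.71; dissipated=10.714
Op 3: CLOSE 3-2: Q_total=11.71, C_total=2.00, V=5.86; Q3=5.86, Q2=5.86; dissipated=4.592
Total dissipated: 25.973 μJ

Answer: 25.97 μJ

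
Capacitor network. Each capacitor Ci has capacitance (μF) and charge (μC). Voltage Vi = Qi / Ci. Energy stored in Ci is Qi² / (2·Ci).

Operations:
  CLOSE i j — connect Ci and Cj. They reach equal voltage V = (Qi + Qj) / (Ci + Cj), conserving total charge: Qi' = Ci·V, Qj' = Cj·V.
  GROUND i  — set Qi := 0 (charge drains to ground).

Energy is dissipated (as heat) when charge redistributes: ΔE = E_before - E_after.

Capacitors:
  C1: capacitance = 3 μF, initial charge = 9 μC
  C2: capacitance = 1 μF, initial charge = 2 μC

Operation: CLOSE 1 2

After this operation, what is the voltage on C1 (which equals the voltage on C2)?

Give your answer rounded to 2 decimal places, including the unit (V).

Answer: 2.75 V

Derivation:
Initial: C1(3μF, Q=9μC, V=3.00V), C2(1μF, Q=2μC, V=2.00V)
Op 1: CLOSE 1-2: Q_total=11.00, C_total=4.00, V=2.75; Q1=8.25, Q2=2.75; dissipated=0.375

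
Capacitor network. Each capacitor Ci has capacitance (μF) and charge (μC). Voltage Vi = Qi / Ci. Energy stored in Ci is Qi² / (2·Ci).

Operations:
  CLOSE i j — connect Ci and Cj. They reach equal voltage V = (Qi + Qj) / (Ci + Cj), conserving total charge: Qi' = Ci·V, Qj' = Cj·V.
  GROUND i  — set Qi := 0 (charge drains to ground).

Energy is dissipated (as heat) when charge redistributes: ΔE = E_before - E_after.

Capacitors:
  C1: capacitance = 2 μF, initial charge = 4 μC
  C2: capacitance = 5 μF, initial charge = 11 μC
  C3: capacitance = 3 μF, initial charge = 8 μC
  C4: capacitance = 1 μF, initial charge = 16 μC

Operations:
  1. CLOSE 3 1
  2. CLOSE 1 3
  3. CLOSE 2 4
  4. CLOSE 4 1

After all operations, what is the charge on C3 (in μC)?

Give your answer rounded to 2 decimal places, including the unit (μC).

Initial: C1(2μF, Q=4μC, V=2.00V), C2(5μF, Q=11μC, V=2.20V), C3(3μF, Q=8μC, V=2.67V), C4(1μF, Q=16μC, V=16.00V)
Op 1: CLOSE 3-1: Q_total=12.00, C_total=5.00, V=2.40; Q3=7.20, Q1=4.80; dissipated=0.267
Op 2: CLOSE 1-3: Q_total=12.00, C_total=5.00, V=2.40; Q1=4.80, Q3=7.20; dissipated=0.000
Op 3: CLOSE 2-4: Q_total=27.00, C_total=6.00, V=4.50; Q2=22.50, Q4=4.50; dissipated=79.350
Op 4: CLOSE 4-1: Q_total=9.30, C_total=3.00, V=3.10; Q4=3.10, Q1=6.20; dissipated=1.470
Final charges: Q1=6.20, Q2=22.50, Q3=7.20, Q4=3.10

Answer: 7.20 μC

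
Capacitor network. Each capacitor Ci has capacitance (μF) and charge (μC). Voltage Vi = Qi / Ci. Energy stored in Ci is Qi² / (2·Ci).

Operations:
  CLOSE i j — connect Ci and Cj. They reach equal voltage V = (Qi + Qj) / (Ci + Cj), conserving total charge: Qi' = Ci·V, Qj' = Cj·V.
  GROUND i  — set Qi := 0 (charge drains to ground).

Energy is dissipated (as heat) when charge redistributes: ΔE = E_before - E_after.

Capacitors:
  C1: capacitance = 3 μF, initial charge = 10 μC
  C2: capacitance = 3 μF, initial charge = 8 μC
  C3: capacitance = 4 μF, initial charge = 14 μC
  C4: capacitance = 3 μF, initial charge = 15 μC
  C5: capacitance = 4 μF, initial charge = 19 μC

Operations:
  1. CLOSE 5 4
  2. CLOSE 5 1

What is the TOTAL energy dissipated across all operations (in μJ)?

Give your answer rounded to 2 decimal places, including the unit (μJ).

Answer: 2.04 μJ

Derivation:
Initial: C1(3μF, Q=10μC, V=3.33V), C2(3μF, Q=8μC, V=2.67V), C3(4μF, Q=14μC, V=3.50V), C4(3μF, Q=15μC, V=5.00V), C5(4μF, Q=19μC, V=4.75V)
Op 1: CLOSE 5-4: Q_total=34.00, C_total=7.00, V=4.86; Q5=19.43, Q4=14.57; dissipated=0.054
Op 2: CLOSE 5-1: Q_total=29.43, C_total=7.00, V=4.20; Q5=16.82, Q1=12.61; dissipated=1.990
Total dissipated: 2.044 μJ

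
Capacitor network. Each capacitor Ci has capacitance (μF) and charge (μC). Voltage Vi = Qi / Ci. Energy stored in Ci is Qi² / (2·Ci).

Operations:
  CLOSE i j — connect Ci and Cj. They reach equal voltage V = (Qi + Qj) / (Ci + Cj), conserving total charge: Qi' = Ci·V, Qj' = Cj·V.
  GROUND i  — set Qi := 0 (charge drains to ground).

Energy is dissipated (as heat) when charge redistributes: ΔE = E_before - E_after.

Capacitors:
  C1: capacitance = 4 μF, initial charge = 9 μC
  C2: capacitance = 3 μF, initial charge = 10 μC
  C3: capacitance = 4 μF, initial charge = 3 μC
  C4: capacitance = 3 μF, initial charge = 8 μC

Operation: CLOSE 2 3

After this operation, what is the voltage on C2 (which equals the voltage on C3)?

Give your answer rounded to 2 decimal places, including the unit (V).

Answer: 1.86 V

Derivation:
Initial: C1(4μF, Q=9μC, V=2.25V), C2(3μF, Q=10μC, V=3.33V), C3(4μF, Q=3μC, V=0.75V), C4(3μF, Q=8μC, V=2.67V)
Op 1: CLOSE 2-3: Q_total=13.00, C_total=7.00, V=1.86; Q2=5.57, Q3=7.43; dissipated=5.720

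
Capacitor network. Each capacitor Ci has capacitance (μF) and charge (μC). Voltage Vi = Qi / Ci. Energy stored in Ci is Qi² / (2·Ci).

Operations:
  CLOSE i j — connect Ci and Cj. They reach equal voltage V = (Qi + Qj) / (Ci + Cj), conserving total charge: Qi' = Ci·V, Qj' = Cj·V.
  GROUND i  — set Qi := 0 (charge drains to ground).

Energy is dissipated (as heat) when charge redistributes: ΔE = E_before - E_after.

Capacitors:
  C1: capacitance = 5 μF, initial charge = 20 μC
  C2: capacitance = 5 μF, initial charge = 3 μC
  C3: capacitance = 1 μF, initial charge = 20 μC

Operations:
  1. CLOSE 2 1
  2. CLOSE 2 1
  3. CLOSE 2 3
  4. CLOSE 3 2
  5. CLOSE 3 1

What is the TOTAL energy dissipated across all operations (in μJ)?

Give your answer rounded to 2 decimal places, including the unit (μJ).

Initial: C1(5μF, Q=20μC, V=4.00V), C2(5μF, Q=3μC, V=0.60V), C3(1μF, Q=20μC, V=20.00V)
Op 1: CLOSE 2-1: Q_total=23.00, C_total=10.00, V=2.30; Q2=11.50, Q1=11.50; dissipated=14.450
Op 2: CLOSE 2-1: Q_total=23.00, C_total=10.00, V=2.30; Q2=11.50, Q1=11.50; dissipated=0.000
Op 3: CLOSE 2-3: Q_total=31.50, C_total=6.00, V=5.25; Q2=26.25, Q3=5.25; dissipated=130.537
Op 4: CLOSE 3-2: Q_total=31.50, C_total=6.00, V=5.25; Q3=5.25, Q2=26.25; dissipated=0.000
Op 5: CLOSE 3-1: Q_total=16.75, C_total=6.00, V=2.79; Q3=2.79, Q1=13.96; dissipated=3.626
Total dissipated: 148.614 μJ

Answer: 148.61 μJ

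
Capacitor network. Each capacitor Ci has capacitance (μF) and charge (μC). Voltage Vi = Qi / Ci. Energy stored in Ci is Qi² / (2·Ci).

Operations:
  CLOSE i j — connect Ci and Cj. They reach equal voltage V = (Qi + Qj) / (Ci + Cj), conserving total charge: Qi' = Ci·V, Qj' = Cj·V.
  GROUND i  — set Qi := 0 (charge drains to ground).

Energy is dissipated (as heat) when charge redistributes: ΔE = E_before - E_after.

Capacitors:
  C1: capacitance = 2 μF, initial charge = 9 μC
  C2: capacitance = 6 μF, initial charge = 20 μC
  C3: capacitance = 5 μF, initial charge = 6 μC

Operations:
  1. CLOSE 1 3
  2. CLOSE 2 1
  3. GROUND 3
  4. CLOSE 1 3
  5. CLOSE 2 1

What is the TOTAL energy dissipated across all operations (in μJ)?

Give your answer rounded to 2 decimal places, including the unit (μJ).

Initial: C1(2μF, Q=9μC, V=4.50V), C2(6μF, Q=20μC, V=3.33V), C3(5μF, Q=6μC, V=1.20V)
Op 1: CLOSE 1-3: Q_total=15.00, C_total=7.00, V=2.14; Q1=4.29, Q3=10.71; dissipated=7.779
Op 2: CLOSE 2-1: Q_total=24.29, C_total=8.00, V=3.04; Q2=18.21, Q1=6.07; dissipated=1.063
Op 3: GROUND 3: Q3=0; energy lost=11.480
Op 4: CLOSE 1-3: Q_total=6.07, C_total=7.00, V=0.87; Q1=1.73, Q3=4.34; dissipated=6.583
Op 5: CLOSE 2-1: Q_total=19.95, C_total=8.00, V=2.49; Q2=14.96, Q1=4.99; dissipated=3.526
Total dissipated: 30.430 μJ

Answer: 30.43 μJ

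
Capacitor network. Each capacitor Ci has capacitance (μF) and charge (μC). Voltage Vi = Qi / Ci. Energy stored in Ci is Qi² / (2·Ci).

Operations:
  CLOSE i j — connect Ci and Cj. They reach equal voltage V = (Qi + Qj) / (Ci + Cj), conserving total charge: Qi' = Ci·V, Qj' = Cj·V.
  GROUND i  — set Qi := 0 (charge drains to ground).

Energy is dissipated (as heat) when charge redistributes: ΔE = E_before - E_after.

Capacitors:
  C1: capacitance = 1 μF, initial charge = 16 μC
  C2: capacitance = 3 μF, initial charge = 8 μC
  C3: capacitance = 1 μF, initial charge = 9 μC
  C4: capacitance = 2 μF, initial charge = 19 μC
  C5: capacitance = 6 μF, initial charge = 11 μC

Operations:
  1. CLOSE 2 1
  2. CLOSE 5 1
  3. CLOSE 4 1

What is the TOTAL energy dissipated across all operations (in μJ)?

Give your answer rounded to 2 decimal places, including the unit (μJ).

Answer: 90.78 μJ

Derivation:
Initial: C1(1μF, Q=16μC, V=16.00V), C2(3μF, Q=8μC, V=2.67V), C3(1μF, Q=9μC, V=9.00V), C4(2μF, Q=19μC, V=9.50V), C5(6μF, Q=11μC, V=1.83V)
Op 1: CLOSE 2-1: Q_total=24.00, C_total=4.00, V=6.00; Q2=18.00, Q1=6.00; dissipated=66.667
Op 2: CLOSE 5-1: Q_total=17.00, C_total=7.00, V=2.43; Q5=14.57, Q1=2.43; dissipated=7.440
Op 3: CLOSE 4-1: Q_total=21.43, C_total=3.00, V=7.14; Q4=14.29, Q1=7.14; dissipated=16.668
Total dissipated: 90.776 μJ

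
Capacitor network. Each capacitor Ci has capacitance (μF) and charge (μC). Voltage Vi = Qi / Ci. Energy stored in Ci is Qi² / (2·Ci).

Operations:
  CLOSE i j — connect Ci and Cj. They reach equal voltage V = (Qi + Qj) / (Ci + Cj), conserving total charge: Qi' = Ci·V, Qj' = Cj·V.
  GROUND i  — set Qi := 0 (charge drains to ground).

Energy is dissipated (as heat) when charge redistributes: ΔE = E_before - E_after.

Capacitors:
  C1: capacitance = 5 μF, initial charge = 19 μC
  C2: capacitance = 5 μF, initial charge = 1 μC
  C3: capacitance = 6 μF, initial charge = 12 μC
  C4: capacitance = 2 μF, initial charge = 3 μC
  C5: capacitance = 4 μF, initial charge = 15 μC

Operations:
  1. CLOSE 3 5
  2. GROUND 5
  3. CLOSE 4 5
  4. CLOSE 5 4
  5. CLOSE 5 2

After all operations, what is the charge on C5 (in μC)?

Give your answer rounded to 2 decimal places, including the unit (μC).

Initial: C1(5μF, Q=19μC, V=3.80V), C2(5μF, Q=1μC, V=0.20V), C3(6μF, Q=12μC, V=2.00V), C4(2μF, Q=3μC, V=1.50V), C5(4μF, Q=15μC, V=3.75V)
Op 1: CLOSE 3-5: Q_total=27.00, C_total=10.00, V=2.70; Q3=16.20, Q5=10.80; dissipated=3.675
Op 2: GROUND 5: Q5=0; energy lost=14.580
Op 3: CLOSE 4-5: Q_total=3.00, C_total=6.00, V=0.50; Q4=1.00, Q5=2.00; dissipated=1.500
Op 4: CLOSE 5-4: Q_total=3.00, C_total=6.00, V=0.50; Q5=2.00, Q4=1.00; dissipated=0.000
Op 5: CLOSE 5-2: Q_total=3.00, C_total=9.00, V=0.33; Q5=1.33, Q2=1.67; dissipated=0.100
Final charges: Q1=19.00, Q2=1.67, Q3=16.20, Q4=1.00, Q5=1.33

Answer: 1.33 μC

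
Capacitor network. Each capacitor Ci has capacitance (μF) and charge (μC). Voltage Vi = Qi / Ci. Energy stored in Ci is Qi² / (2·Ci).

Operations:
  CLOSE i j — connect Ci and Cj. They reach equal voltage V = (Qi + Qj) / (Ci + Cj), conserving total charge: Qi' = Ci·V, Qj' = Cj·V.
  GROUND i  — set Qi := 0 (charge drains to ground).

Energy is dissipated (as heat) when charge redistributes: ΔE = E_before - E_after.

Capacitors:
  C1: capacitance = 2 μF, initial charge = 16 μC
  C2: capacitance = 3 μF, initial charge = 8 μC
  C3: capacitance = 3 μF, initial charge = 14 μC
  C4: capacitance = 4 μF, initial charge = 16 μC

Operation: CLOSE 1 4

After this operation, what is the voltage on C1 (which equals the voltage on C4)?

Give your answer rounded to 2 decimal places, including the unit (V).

Answer: 5.33 V

Derivation:
Initial: C1(2μF, Q=16μC, V=8.00V), C2(3μF, Q=8μC, V=2.67V), C3(3μF, Q=14μC, V=4.67V), C4(4μF, Q=16μC, V=4.00V)
Op 1: CLOSE 1-4: Q_total=32.00, C_total=6.00, V=5.33; Q1=10.67, Q4=21.33; dissipated=10.667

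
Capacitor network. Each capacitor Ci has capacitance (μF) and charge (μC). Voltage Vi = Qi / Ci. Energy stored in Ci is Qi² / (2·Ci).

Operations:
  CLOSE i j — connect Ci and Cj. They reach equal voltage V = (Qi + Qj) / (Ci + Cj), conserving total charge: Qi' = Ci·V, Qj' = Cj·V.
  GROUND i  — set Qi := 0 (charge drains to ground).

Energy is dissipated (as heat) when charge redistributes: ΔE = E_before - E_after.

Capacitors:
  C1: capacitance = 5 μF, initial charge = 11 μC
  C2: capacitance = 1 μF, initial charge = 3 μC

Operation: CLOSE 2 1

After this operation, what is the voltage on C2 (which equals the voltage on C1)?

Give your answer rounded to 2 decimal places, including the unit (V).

Answer: 2.33 V

Derivation:
Initial: C1(5μF, Q=11μC, V=2.20V), C2(1μF, Q=3μC, V=3.00V)
Op 1: CLOSE 2-1: Q_total=14.00, C_total=6.00, V=2.33; Q2=2.33, Q1=11.67; dissipated=0.267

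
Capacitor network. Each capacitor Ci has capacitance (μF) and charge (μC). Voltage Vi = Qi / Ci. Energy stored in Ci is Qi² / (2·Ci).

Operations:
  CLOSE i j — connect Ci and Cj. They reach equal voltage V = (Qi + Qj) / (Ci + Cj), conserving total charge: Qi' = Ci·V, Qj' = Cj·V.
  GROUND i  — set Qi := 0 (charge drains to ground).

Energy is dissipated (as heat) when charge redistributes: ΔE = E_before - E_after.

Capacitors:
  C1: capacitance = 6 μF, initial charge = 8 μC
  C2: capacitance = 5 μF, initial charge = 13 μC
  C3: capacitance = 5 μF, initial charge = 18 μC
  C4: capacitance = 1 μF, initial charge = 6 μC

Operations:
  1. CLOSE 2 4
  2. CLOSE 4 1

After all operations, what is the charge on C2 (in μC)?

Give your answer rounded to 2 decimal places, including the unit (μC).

Initial: C1(6μF, Q=8μC, V=1.33V), C2(5μF, Q=13μC, V=2.60V), C3(5μF, Q=18μC, V=3.60V), C4(1μF, Q=6μC, V=6.00V)
Op 1: CLOSE 2-4: Q_total=19.00, C_total=6.00, V=3.17; Q2=15.83, Q4=3.17; dissipated=4.817
Op 2: CLOSE 4-1: Q_total=11.17, C_total=7.00, V=1.60; Q4=1.60, Q1=9.57; dissipated=1.440
Final charges: Q1=9.57, Q2=15.83, Q3=18.00, Q4=1.60

Answer: 15.83 μC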